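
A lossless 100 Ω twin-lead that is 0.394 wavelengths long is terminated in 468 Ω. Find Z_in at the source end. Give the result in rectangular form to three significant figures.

βl = 2π × 0.394 = 142°
tan(βl) = tan(142°) = -0.786
Z_in = Z_0·(Z_L + jZ_0·tanβl)/(Z_0 + jZ_L·tanβl)
     = 100·(468 − j78.6)/(100 − j368)

Z_in ≈ 52.1 + j113 Ω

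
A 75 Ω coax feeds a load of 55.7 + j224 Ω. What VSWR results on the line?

VSWR ≈ 14

Γ = (Z_L − Z_0)/(Z_L + Z_0) = (-19.3 + j224)/(130.7 + j224)
|Γ| = 225/259 = 0.867
VSWR = (1 + |Γ|)/(1 − |Γ|) = 1.87/0.133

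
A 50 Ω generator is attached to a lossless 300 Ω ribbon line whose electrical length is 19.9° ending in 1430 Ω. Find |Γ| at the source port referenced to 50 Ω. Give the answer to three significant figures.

|Γ| ≈ 0.925

tan(βl) = 0.362
Z_in = Z_0·(Z_L + jZ_0·tanβl)/(Z_0 + jZ_L·tanβl) = 407 − j593 Ω
Γ_s = (Z_in − Z_s)/(Z_in + Z_s) = (357 − j593)/(457 − j593), |Γ_s| = 0.925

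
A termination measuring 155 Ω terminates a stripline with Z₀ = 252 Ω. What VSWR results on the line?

VSWR ≈ 1.63

Γ = (155 − 252)/(155 + 252) = -0.238
VSWR = (1 + 0.238)/(1 − 0.238)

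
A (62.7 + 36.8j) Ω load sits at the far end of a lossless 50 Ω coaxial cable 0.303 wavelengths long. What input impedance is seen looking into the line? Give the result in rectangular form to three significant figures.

Z_in ≈ 25.6 − j4.79 Ω

βl = 2π × 0.303 = 109°
tan(βl) = tan(109°) = -2.89
Z_in = Z_0·(Z_L + jZ_0·tanβl)/(Z_0 + jZ_L·tanβl)
     = 50·(62.7 − j108)/(156 − j181)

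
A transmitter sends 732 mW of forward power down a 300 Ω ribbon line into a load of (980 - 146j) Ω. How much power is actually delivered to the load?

|Γ| = |(680 − j146)/(1280 − j146)| = 0.54
|Γ|² = 0.291
P_refl = |Γ|²·P_inc = 213 mW, P_del = (1 − |Γ|²)·P_inc = 519 mW

P_delivered ≈ 519 mW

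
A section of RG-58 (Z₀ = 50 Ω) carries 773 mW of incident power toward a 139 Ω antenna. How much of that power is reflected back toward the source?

P_reflected ≈ 171 mW

Γ = (139 − 50)/(139 + 50) = 0.471
|Γ|² = 0.222
P_refl = |Γ|²·P_inc = 171 mW, P_del = (1 − |Γ|²)·P_inc = 602 mW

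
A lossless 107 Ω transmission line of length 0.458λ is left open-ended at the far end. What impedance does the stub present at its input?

Z_in ≈ +j396 Ω

βl = 2π × 0.458 = 165°
tan(βl) = -0.27
For an open-ended stub, Z_in = −jZ_0·cot(βl) = −jZ_0/tan(βl)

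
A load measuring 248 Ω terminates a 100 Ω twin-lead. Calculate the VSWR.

VSWR ≈ 2.48

Γ = (248 − 100)/(248 + 100) = 0.425
VSWR = (1 + 0.425)/(1 − 0.425)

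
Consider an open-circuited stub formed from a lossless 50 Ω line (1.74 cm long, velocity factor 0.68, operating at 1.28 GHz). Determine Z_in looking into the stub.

λ = v/f = 0.68·c / 1.28 GHz = 0.159 m
βl = 2π·l/λ = 2π × 0.109 = 39.3°
tan(βl) = 0.819
For an open-circuited stub, Z_in = −jZ_0·cot(βl) = −jZ_0/tan(βl)

Z_in ≈ −j61.1 Ω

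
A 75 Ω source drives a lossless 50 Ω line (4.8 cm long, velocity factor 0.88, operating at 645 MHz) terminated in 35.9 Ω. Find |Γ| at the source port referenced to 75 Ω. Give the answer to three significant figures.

λ = v/f = 0.88·c / 645 MHz = 0.409 m
βl = 2π·l/λ = 2π × 0.117 = 42.2°
tan(βl) = 0.907
Z_in = Z_0·(Z_L + jZ_0·tanβl)/(Z_0 + jZ_L·tanβl) = 46 + j15.4 Ω
Γ_s = (Z_in − Z_s)/(Z_in + Z_s) = (-29 + j15.4)/(121 + j15.4), |Γ_s| = 0.27

|Γ| ≈ 0.27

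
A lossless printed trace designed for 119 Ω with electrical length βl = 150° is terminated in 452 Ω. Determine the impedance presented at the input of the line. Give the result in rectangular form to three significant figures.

tan(βl) = tan(150°) = -0.577
Z_in = Z_0·(Z_L + jZ_0·tanβl)/(Z_0 + jZ_L·tanβl)
     = 119·(452 − j68.7)/(119 − j261)

Z_in ≈ 104 + j159 Ω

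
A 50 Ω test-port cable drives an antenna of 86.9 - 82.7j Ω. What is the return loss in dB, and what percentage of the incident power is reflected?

Γ = (36.9 − j82.7)/(136.9 − j82.7), |Γ| = 0.566
RL = −20·log₁₀(0.566) = 4.94 dB
P_refl/P_inc = |Γ|² = 0.321

RL ≈ 4.94 dB; 32.1% of incident power reflected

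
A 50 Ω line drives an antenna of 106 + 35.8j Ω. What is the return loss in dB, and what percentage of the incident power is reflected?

RL ≈ 7.63 dB; 17.2% of incident power reflected

Γ = (56 + j35.8)/(156 + j35.8), |Γ| = 0.415
RL = −20·log₁₀(0.415) = 7.63 dB
P_refl/P_inc = |Γ|² = 0.172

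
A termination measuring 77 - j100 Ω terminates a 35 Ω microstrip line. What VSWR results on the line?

VSWR ≈ 6.2

Γ = (Z_L − Z_0)/(Z_L + Z_0) = (42 − j100)/(112 − j100)
|Γ| = 108/150 = 0.722
VSWR = (1 + |Γ|)/(1 − |Γ|) = 1.72/0.278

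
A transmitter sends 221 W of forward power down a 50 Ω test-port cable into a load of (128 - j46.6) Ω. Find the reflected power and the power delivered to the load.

P_reflected ≈ 53.9 W; P_delivered ≈ 167 W

|Γ| = |(78 − j46.6)/(178 − j46.6)| = 0.494
|Γ|² = 0.244
P_refl = |Γ|²·P_inc = 53.9 W, P_del = (1 − |Γ|²)·P_inc = 167 W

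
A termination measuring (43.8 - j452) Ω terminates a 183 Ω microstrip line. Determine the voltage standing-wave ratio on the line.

VSWR ≈ 29.9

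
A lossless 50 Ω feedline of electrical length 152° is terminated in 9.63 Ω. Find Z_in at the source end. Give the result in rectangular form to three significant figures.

Z_in ≈ 12.2 − j25.3 Ω

tan(βl) = tan(152°) = -0.532
Z_in = Z_0·(Z_L + jZ_0·tanβl)/(Z_0 + jZ_L·tanβl)
     = 50·(9.63 − j26.6)/(50 − j5.12)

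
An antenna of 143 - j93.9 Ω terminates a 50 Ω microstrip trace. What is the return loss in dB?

Γ = (93 − j93.9)/(193 − j93.9), |Γ| = 0.616
RL = −20·log₁₀|Γ| = −20·log₁₀(0.616)

RL ≈ 4.21 dB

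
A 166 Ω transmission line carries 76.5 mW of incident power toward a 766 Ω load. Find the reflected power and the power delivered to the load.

P_reflected ≈ 31.7 mW; P_delivered ≈ 44.8 mW

Γ = (766 − 166)/(766 + 166) = 0.644
|Γ|² = 0.414
P_refl = |Γ|²·P_inc = 31.7 mW, P_del = (1 − |Γ|²)·P_inc = 44.8 mW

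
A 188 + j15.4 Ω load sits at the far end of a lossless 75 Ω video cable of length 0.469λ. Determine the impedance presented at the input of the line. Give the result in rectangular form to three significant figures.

Z_in ≈ 147 + j70.5 Ω

βl = 2π × 0.469 = 169°
tan(βl) = tan(169°) = -0.197
Z_in = Z_0·(Z_L + jZ_0·tanβl)/(Z_0 + jZ_L·tanβl)
     = 75·(188 + j0.604)/(78 − j37.1)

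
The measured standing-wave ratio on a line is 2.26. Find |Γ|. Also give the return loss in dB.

|Γ| = (S − 1)/(S + 1) = (2.26 − 1)/(2.26 + 1) = 1.26/3.26
RL = −20·log₁₀|Γ| = −20·log₁₀(0.387)

|Γ| ≈ 0.387; return loss ≈ 8.26 dB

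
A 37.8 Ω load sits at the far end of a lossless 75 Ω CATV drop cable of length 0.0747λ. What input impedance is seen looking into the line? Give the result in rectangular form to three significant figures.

βl = 2π × 0.0747 = 26.9°
tan(βl) = tan(26.9°) = 0.507
Z_in = Z_0·(Z_L + jZ_0·tanβl)/(Z_0 + jZ_L·tanβl)
     = 75·(37.8 + j38)/(75 + j19.2)

Z_in ≈ 44.6 + j26.6 Ω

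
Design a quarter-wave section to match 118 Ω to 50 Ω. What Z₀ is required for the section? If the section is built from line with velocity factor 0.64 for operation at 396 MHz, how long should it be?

Z_qwt = √(Z_0·R_L) = √(50 × 118) = √5900
λ = 0.64·c/f = 0.485 m, so l = λ/4 = 0.121 m

Z_qwt ≈ 76.8 Ω; length ≈ 12.1 cm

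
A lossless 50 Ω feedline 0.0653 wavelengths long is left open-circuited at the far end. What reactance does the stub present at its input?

βl = 2π × 0.0653 = 23.5°
tan(βl) = 0.435
For an open-circuited stub, Z_in = −jZ_0·cot(βl) = −jZ_0/tan(βl)

X_in ≈ -115 Ω (capacitive)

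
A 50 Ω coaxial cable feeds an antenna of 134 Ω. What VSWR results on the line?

VSWR ≈ 2.68

For a purely resistive load, VSWR = R_L/Z_0 or Z_0/R_L (whichever > 1) = 134/50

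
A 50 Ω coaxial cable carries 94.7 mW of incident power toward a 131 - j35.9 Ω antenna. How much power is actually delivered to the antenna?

|Γ| = |(81 − j35.9)/(181 − j35.9)| = 0.48
|Γ|² = 0.231
P_refl = |Γ|²·P_inc = 21.8 mW, P_del = (1 − |Γ|²)·P_inc = 72.9 mW

P_delivered ≈ 72.9 mW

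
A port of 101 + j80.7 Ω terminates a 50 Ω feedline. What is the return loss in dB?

Γ = (51 + j80.7)/(151 + j80.7), |Γ| = 0.558
RL = −20·log₁₀|Γ| = −20·log₁₀(0.558)

RL ≈ 5.07 dB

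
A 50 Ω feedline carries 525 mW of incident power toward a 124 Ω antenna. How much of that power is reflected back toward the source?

P_reflected ≈ 95 mW

Γ = (124 − 50)/(124 + 50) = 0.425
|Γ|² = 0.181
P_refl = |Γ|²·P_inc = 95 mW, P_del = (1 − |Γ|²)·P_inc = 430 mW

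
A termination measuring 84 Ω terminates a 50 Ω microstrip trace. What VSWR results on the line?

VSWR ≈ 1.68

For a purely resistive load, VSWR = R_L/Z_0 or Z_0/R_L (whichever > 1) = 84/50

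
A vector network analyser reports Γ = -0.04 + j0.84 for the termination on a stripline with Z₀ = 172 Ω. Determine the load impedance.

Z_L = Z_0·(1 + Γ)/(1 − Γ) = 172·(0.96 + j0.84)/(1.04 − j0.84)

Z_L ≈ 28.2 + j162 Ω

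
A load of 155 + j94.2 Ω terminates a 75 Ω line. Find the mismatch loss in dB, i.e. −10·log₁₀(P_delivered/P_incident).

Γ = (80 + j94.2)/(230 + j94.2), |Γ| = 0.497
|Γ|² = 0.247, so P_del/P_inc = 1 − |Γ|² = 0.753
ML = −10·log₁₀(1 − |Γ|²)

mismatch loss ≈ 1.23 dB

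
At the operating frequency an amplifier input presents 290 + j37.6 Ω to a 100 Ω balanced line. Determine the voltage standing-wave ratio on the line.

VSWR ≈ 2.96

Γ = (Z_L − Z_0)/(Z_L + Z_0) = (190 + j37.6)/(390 + j37.6)
|Γ| = 194/392 = 0.494
VSWR = (1 + |Γ|)/(1 − |Γ|) = 1.49/0.506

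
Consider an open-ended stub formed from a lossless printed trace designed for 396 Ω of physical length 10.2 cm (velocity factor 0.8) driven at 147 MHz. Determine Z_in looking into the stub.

λ = v/f = 0.8·c / 147 MHz = 1.63 m
βl = 2π·l/λ = 2π × 0.0625 = 22.5°
tan(βl) = 0.414
For an open-ended stub, Z_in = −jZ_0·cot(βl) = −jZ_0/tan(βl)

Z_in ≈ −j956 Ω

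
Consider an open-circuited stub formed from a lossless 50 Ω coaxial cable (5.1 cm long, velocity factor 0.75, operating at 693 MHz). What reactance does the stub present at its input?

X_in ≈ -33 Ω (capacitive)

λ = v/f = 0.75·c / 693 MHz = 0.325 m
βl = 2π·l/λ = 2π × 0.157 = 56.5°
tan(βl) = 1.51
For an open-circuited stub, Z_in = −jZ_0·cot(βl) = −jZ_0/tan(βl)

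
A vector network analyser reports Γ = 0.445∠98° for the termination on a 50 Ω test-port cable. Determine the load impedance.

Z_L ≈ 30.3 + j33.3 Ω

Z_L = Z_0·(1 + Γ)/(1 − Γ) = 50·(0.938 + j0.441)/(1.06 − j0.441)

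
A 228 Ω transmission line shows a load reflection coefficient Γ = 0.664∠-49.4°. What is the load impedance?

Z_L = Z_0·(1 + Γ)/(1 − Γ) = 228·(1.43 − j0.504)/(0.568 + j0.504)

Z_L ≈ 221 − j399 Ω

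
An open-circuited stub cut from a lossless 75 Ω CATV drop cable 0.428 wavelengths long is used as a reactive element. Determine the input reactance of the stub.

X_in ≈ 154 Ω (inductive)

βl = 2π × 0.428 = 154°
tan(βl) = -0.486
For an open-circuited stub, Z_in = −jZ_0·cot(βl) = −jZ_0/tan(βl)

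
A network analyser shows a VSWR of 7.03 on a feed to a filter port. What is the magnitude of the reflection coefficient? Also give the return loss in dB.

|Γ| = (S − 1)/(S + 1) = (7.03 − 1)/(7.03 + 1) = 6.03/8.03
RL = −20·log₁₀|Γ| = −20·log₁₀(0.751)

|Γ| ≈ 0.751; return loss ≈ 2.49 dB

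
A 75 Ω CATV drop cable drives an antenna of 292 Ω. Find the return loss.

RL ≈ 4.56 dB

Γ = (292 − 75)/(292 + 75) = 0.591
RL = −20·log₁₀|Γ| = −20·log₁₀(0.591)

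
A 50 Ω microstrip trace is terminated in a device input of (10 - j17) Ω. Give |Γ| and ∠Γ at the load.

Γ = (Z_L − Z_0)/(Z_L + Z_0) = (-40 − j17)/(60 − j17)
|Γ| = 43.5/62.4 = 0.697

Γ ≈ 0.697 ∠ -141°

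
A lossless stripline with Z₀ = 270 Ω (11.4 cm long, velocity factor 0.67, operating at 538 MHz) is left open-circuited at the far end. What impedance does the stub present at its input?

Z_in ≈ +j97.5 Ω

λ = v/f = 0.67·c / 538 MHz = 0.374 m
βl = 2π·l/λ = 2π × 0.305 = 110°
tan(βl) = -2.77
For an open-circuited stub, Z_in = −jZ_0·cot(βl) = −jZ_0/tan(βl)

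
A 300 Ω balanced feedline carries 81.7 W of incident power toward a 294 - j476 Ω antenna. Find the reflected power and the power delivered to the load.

P_reflected ≈ 32 W; P_delivered ≈ 49.7 W

|Γ| = |(-6 − j476)/(594 − j476)| = 0.625
|Γ|² = 0.391
P_refl = |Γ|²·P_inc = 32 W, P_del = (1 − |Γ|²)·P_inc = 49.7 W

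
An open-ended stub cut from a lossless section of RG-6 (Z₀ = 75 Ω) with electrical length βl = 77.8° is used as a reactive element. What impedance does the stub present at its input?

Z_in ≈ −j16.2 Ω

tan(βl) = 4.63
For an open-ended stub, Z_in = −jZ_0·cot(βl) = −jZ_0/tan(βl)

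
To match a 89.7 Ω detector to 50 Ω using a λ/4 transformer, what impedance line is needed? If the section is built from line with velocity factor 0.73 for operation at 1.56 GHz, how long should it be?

Z_qwt ≈ 67 Ω; length ≈ 3.51 cm

Z_qwt = √(Z_0·R_L) = √(50 × 89.7) = √4485
λ = 0.73·c/f = 0.14 m, so l = λ/4 = 0.0351 m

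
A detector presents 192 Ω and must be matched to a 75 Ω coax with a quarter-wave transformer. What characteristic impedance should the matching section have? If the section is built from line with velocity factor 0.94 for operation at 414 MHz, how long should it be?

Z_qwt ≈ 120 Ω; length ≈ 17 cm

Z_qwt = √(Z_0·R_L) = √(75 × 192) = √14400
λ = 0.94·c/f = 0.681 m, so l = λ/4 = 0.17 m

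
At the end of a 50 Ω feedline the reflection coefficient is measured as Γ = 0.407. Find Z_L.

Z_L ≈ 119 Ω

Z_L = Z_0·(1 + Γ)/(1 − Γ) = 50·(1.41)/(0.593)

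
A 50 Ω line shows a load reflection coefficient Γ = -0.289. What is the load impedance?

Z_L ≈ 27.6 Ω

Z_L = Z_0·(1 + Γ)/(1 − Γ) = 50·(0.711)/(1.29)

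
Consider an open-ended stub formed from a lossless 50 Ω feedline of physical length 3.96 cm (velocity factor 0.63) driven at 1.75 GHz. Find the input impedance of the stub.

Z_in ≈ +j45 Ω

λ = v/f = 0.63·c / 1.75 GHz = 0.108 m
βl = 2π·l/λ = 2π × 0.367 = 132°
tan(βl) = -1.11
For an open-ended stub, Z_in = −jZ_0·cot(βl) = −jZ_0/tan(βl)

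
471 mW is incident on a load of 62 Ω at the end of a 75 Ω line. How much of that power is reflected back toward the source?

P_reflected ≈ 4.24 mW

Γ = (62 − 75)/(62 + 75) = -0.0949
|Γ|² = 0.009
P_refl = |Γ|²·P_inc = 4.24 mW, P_del = (1 − |Γ|²)·P_inc = 467 mW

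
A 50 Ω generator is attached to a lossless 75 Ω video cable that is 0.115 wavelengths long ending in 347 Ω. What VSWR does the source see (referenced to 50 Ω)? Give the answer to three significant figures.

VSWR ≈ 5.29

βl = 2π × 0.115 = 41.4°
tan(βl) = 0.882
Z_in = Z_0·(Z_L + jZ_0·tanβl)/(Z_0 + jZ_L·tanβl) = 35 − j76.5 Ω
Γ_s = (Z_in − Z_s)/(Z_in + Z_s) = (-15 − j76.5)/(85 − j76.5), |Γ_s| = 0.682
VSWR = (1 + |Γ_s|)/(1 − |Γ_s|)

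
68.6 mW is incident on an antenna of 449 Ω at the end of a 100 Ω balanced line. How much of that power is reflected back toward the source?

P_reflected ≈ 27.7 mW

Γ = (449 − 100)/(449 + 100) = 0.636
|Γ|² = 0.404
P_refl = |Γ|²·P_inc = 27.7 mW, P_del = (1 − |Γ|²)·P_inc = 40.9 mW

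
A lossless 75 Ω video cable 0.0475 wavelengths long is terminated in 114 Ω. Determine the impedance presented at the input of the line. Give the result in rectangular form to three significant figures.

βl = 2π × 0.0475 = 17.1°
tan(βl) = tan(17.1°) = 0.308
Z_in = Z_0·(Z_L + jZ_0·tanβl)/(Z_0 + jZ_L·tanβl)
     = 75·(114 + j23.1)/(75 + j35.1)

Z_in ≈ 102 − j24.8 Ω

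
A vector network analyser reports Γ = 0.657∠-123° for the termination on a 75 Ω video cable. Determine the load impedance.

Z_L = Z_0·(1 + Γ)/(1 − Γ) = 75·(0.642 − j0.551)/(1.36 + j0.551)

Z_L ≈ 19.9 − j38.5 Ω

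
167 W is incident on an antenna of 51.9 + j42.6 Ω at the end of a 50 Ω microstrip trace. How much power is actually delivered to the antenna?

|Γ| = |(1.9 + j42.6)/(101.9 + j42.6)| = 0.386
|Γ|² = 0.149
P_refl = |Γ|²·P_inc = 24.9 W, P_del = (1 − |Γ|²)·P_inc = 142 W

P_delivered ≈ 142 W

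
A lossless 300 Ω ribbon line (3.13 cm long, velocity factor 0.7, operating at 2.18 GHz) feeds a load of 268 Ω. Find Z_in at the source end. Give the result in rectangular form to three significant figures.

λ = v/f = 0.7·c / 2.18 GHz = 0.0963 m
βl = 2π·l/λ = 2π × 0.325 = 117°
tan(βl) = tan(117°) = -1.96
Z_in = Z_0·(Z_L + jZ_0·tanβl)/(Z_0 + jZ_L·tanβl)
     = 300·(268 − j589)/(300 − j527)

Z_in ≈ 319 − j29.2 Ω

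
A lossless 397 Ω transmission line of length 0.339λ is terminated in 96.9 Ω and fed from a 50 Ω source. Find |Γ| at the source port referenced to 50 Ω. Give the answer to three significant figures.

βl = 2π × 0.339 = 122°
tan(βl) = -1.6
Z_in = Z_0·(Z_L + jZ_0·tanβl)/(Z_0 + jZ_L·tanβl) = 299 − j518 Ω
Γ_s = (Z_in − Z_s)/(Z_in + Z_s) = (249 − j518)/(349 − j518), |Γ_s| = 0.92

|Γ| ≈ 0.92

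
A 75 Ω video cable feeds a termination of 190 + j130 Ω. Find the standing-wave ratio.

VSWR ≈ 3.85

Γ = (Z_L − Z_0)/(Z_L + Z_0) = (115 + j130)/(265 + j130)
|Γ| = 174/295 = 0.588
VSWR = (1 + |Γ|)/(1 − |Γ|) = 1.59/0.412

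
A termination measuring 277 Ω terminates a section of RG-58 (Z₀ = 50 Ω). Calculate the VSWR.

For a purely resistive load, VSWR = R_L/Z_0 or Z_0/R_L (whichever > 1) = 277/50

VSWR ≈ 5.54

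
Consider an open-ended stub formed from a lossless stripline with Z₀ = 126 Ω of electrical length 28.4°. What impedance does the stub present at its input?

tan(βl) = 0.541
For an open-ended stub, Z_in = −jZ_0·cot(βl) = −jZ_0/tan(βl)

Z_in ≈ −j233 Ω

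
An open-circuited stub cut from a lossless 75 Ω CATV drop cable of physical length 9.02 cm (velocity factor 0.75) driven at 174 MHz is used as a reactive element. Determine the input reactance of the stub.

λ = v/f = 0.75·c / 174 MHz = 1.29 m
βl = 2π·l/λ = 2π × 0.0698 = 25.1°
tan(βl) = 0.469
For an open-circuited stub, Z_in = −jZ_0·cot(βl) = −jZ_0/tan(βl)

X_in ≈ -160 Ω (capacitive)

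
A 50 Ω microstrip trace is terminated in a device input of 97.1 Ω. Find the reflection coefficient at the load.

Γ = (Z_L − Z_0)/(Z_L + Z_0) = (97.1 − 50)/(97.1 + 50) = 47.1/147.1

Γ = 0.32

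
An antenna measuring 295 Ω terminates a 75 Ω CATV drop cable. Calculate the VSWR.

Γ = (295 − 75)/(295 + 75) = 0.595
VSWR = (1 + 0.595)/(1 − 0.595)

VSWR ≈ 3.93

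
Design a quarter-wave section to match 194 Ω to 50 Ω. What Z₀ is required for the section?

Z_qwt ≈ 98.5 Ω

Z_qwt = √(Z_0·R_L) = √(50 × 194) = √9700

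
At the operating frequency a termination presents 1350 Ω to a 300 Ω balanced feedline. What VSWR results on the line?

For a purely resistive load, VSWR = R_L/Z_0 or Z_0/R_L (whichever > 1) = 1350/300

VSWR ≈ 4.5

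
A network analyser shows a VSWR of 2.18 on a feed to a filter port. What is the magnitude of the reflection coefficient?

|Γ| = (S − 1)/(S + 1) = (2.18 − 1)/(2.18 + 1) = 1.18/3.18

|Γ| ≈ 0.371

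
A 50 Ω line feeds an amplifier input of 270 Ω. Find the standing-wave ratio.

Γ = (270 − 50)/(270 + 50) = 0.688
VSWR = (1 + 0.688)/(1 − 0.688)

VSWR ≈ 5.4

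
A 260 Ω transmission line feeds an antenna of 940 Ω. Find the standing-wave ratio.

VSWR ≈ 3.62

Γ = (940 − 260)/(940 + 260) = 0.567
VSWR = (1 + 0.567)/(1 − 0.567)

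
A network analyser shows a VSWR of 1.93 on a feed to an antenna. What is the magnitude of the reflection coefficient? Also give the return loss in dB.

|Γ| ≈ 0.317; return loss ≈ 9.97 dB

|Γ| = (S − 1)/(S + 1) = (1.93 − 1)/(1.93 + 1) = 0.93/2.93
RL = −20·log₁₀|Γ| = −20·log₁₀(0.317)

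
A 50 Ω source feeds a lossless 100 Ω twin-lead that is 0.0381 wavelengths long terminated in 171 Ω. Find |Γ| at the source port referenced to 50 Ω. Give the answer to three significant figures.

|Γ| ≈ 0.537

βl = 2π × 0.0381 = 13.7°
tan(βl) = 0.244
Z_in = Z_0·(Z_L + jZ_0·tanβl)/(Z_0 + jZ_L·tanβl) = 154 − j40 Ω
Γ_s = (Z_in − Z_s)/(Z_in + Z_s) = (104 − j40)/(204 − j40), |Γ_s| = 0.537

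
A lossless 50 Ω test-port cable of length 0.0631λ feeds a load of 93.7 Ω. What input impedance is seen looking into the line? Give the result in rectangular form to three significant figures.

Z_in ≈ 68.2 − j32.5 Ω

βl = 2π × 0.0631 = 22.7°
tan(βl) = tan(22.7°) = 0.419
Z_in = Z_0·(Z_L + jZ_0·tanβl)/(Z_0 + jZ_L·tanβl)
     = 50·(93.7 + j20.9)/(50 + j39.2)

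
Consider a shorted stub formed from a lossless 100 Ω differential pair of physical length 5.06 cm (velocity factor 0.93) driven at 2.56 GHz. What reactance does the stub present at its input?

λ = v/f = 0.93·c / 2.56 GHz = 0.109 m
βl = 2π·l/λ = 2π × 0.464 = 167°
tan(βl) = -0.228
For a shorted stub, Z_in = jZ_0·tan(βl)

X_in ≈ -22.8 Ω (capacitive)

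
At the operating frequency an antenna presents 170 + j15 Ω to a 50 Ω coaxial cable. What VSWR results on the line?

VSWR ≈ 3.43

Γ = (Z_L − Z_0)/(Z_L + Z_0) = (120 + j15)/(220 + j15)
|Γ| = 121/221 = 0.548
VSWR = (1 + |Γ|)/(1 − |Γ|) = 1.55/0.452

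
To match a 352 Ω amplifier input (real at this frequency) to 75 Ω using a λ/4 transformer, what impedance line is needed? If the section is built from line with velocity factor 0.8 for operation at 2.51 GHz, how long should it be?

Z_qwt = √(Z_0·R_L) = √(75 × 352) = √26400
λ = 0.8·c/f = 0.0956 m, so l = λ/4 = 0.0239 m

Z_qwt ≈ 162 Ω; length ≈ 2.39 cm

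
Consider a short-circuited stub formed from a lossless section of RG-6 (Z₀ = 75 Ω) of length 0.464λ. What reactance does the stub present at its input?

βl = 2π × 0.464 = 167°
tan(βl) = -0.23
For a short-circuited stub, Z_in = jZ_0·tan(βl)

X_in ≈ -17.3 Ω (capacitive)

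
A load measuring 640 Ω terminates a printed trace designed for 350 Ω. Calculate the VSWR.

Γ = (640 − 350)/(640 + 350) = 0.293
VSWR = (1 + 0.293)/(1 − 0.293)

VSWR ≈ 1.83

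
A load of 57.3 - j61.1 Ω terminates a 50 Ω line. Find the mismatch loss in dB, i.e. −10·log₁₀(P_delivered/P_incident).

mismatch loss ≈ 1.24 dB

Γ = (7.3 − j61.1)/(107.3 − j61.1), |Γ| = 0.498
|Γ|² = 0.248, so P_del/P_inc = 1 − |Γ|² = 0.752
ML = −10·log₁₀(1 − |Γ|²)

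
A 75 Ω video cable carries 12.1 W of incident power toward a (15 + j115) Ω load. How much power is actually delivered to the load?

|Γ| = |(-60 + j115)/(90 + j115)| = 0.888
|Γ|² = 0.789
P_refl = |Γ|²·P_inc = 9.55 W, P_del = (1 − |Γ|²)·P_inc = 2.55 W

P_delivered ≈ 2.55 W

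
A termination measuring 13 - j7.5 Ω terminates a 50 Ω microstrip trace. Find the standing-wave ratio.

VSWR ≈ 3.94

Γ = (Z_L − Z_0)/(Z_L + Z_0) = (-37 − j7.5)/(63 − j7.5)
|Γ| = 37.8/63.4 = 0.595
VSWR = (1 + |Γ|)/(1 − |Γ|) = 1.6/0.405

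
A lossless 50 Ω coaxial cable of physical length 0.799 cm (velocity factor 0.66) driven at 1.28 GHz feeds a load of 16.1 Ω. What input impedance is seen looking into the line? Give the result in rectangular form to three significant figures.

λ = v/f = 0.66·c / 1.28 GHz = 0.155 m
βl = 2π·l/λ = 2π × 0.0517 = 18.6°
tan(βl) = tan(18.6°) = 0.336
Z_in = Z_0·(Z_L + jZ_0·tanβl)/(Z_0 + jZ_L·tanβl)
     = 50·(16.1 + j16.8)/(50 + j5.42)

Z_in ≈ 17.7 + j14.9 Ω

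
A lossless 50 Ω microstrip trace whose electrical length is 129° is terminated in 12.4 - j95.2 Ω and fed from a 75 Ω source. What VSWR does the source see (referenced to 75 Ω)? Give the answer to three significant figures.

tan(βl) = -1.23
Z_in = Z_0·(Z_L + jZ_0·tanβl)/(Z_0 + jZ_L·tanβl) = 16.3 + j112 Ω
Γ_s = (Z_in − Z_s)/(Z_in + Z_s) = (-58.7 + j112)/(91.3 + j112), |Γ_s| = 0.876
VSWR = (1 + |Γ_s|)/(1 − |Γ_s|)

VSWR ≈ 15.1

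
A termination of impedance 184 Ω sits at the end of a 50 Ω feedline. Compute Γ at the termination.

Γ = 0.573

Γ = (Z_L − Z_0)/(Z_L + Z_0) = (184 − 50)/(184 + 50) = 134/234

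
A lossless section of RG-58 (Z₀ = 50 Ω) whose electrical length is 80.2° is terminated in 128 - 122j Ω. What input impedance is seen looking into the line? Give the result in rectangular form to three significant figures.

tan(βl) = tan(80.2°) = 5.79
Z_in = Z_0·(Z_L + jZ_0·tanβl)/(Z_0 + jZ_L·tanβl)
     = 50·(128 + j167)/(756 + j741)

Z_in ≈ 9.85 + j1.42 Ω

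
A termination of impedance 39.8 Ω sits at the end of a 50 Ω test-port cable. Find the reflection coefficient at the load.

Γ = (Z_L − Z_0)/(Z_L + Z_0) = (39.8 − 50)/(39.8 + 50) = -10.2/89.8

Γ = -0.114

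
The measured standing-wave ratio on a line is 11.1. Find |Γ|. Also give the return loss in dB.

|Γ| ≈ 0.835; return loss ≈ 1.57 dB

|Γ| = (S − 1)/(S + 1) = (11.1 − 1)/(11.1 + 1) = 10.1/12.1
RL = −20·log₁₀|Γ| = −20·log₁₀(0.835)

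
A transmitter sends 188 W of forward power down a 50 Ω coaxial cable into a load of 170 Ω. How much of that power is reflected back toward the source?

Γ = (170 − 50)/(170 + 50) = 0.545
|Γ|² = 0.298
P_refl = |Γ|²·P_inc = 55.9 W, P_del = (1 − |Γ|²)·P_inc = 132 W

P_reflected ≈ 55.9 W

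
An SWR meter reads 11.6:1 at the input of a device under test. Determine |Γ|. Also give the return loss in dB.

|Γ| ≈ 0.841; return loss ≈ 1.5 dB

|Γ| = (S − 1)/(S + 1) = (11.6 − 1)/(11.6 + 1) = 10.6/12.6
RL = −20·log₁₀|Γ| = −20·log₁₀(0.841)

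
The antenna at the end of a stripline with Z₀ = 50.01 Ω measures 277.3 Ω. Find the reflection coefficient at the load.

Γ = 0.694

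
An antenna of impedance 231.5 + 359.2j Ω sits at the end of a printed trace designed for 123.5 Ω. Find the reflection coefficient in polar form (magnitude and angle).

Γ = (Z_L − Z_0)/(Z_L + Z_0) = (108 + j359.2)/(355 + j359.2)
|Γ| = 375/505 = 0.743

Γ ≈ 0.743 ∠ 27.9°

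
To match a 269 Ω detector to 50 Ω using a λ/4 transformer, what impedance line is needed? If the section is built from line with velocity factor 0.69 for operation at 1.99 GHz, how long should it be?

Z_qwt = √(Z_0·R_L) = √(50 × 269) = √13450
λ = 0.69·c/f = 0.104 m, so l = λ/4 = 0.026 m

Z_qwt ≈ 116 Ω; length ≈ 2.6 cm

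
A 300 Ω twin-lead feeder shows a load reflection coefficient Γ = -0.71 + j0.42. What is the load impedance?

Z_L ≈ 30.9 + j81.3 Ω

Z_L = Z_0·(1 + Γ)/(1 − Γ) = 300·(0.29 + j0.42)/(1.71 − j0.42)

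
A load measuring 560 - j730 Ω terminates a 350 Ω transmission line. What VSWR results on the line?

VSWR ≈ 4.73

Γ = (Z_L − Z_0)/(Z_L + Z_0) = (210 − j730)/(910 − j730)
|Γ| = 760/1170 = 0.651
VSWR = (1 + |Γ|)/(1 − |Γ|) = 1.65/0.349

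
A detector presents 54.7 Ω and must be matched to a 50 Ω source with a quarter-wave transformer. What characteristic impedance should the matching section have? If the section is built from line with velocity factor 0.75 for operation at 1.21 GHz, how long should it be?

Z_qwt ≈ 52.3 Ω; length ≈ 4.65 cm

Z_qwt = √(Z_0·R_L) = √(50 × 54.7) = √2735
λ = 0.75·c/f = 0.186 m, so l = λ/4 = 0.0465 m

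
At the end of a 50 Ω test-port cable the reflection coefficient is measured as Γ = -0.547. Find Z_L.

Z_L = Z_0·(1 + Γ)/(1 − Γ) = 50·(0.453)/(1.55)

Z_L ≈ 14.6 Ω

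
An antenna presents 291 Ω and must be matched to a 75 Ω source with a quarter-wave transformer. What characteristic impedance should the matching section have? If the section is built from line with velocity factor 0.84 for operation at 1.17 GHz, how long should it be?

Z_qwt ≈ 148 Ω; length ≈ 5.38 cm

Z_qwt = √(Z_0·R_L) = √(75 × 291) = √21820
λ = 0.84·c/f = 0.215 m, so l = λ/4 = 0.0538 m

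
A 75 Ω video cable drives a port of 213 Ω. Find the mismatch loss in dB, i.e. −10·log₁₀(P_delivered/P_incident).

Γ = (213 − 75)/(213 + 75) = 0.479
|Γ|² = 0.23, so P_del/P_inc = 1 − |Γ|² = 0.77
ML = −10·log₁₀(1 − |Γ|²)

mismatch loss ≈ 1.13 dB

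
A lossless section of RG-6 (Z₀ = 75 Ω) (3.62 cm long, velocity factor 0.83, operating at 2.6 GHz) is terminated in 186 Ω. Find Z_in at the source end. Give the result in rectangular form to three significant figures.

λ = v/f = 0.83·c / 2.6 GHz = 0.0958 m
βl = 2π·l/λ = 2π × 0.378 = 136°
tan(βl) = tan(136°) = -0.963
Z_in = Z_0·(Z_L + jZ_0·tanβl)/(Z_0 + jZ_L·tanβl)
     = 75·(186 − j72.2)/(75 − j179)

Z_in ≈ 53.5 + j55.5 Ω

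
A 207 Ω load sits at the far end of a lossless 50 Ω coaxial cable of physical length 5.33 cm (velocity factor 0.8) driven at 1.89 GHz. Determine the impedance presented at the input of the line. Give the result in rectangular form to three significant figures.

λ = v/f = 0.8·c / 1.89 GHz = 0.127 m
βl = 2π·l/λ = 2π × 0.42 = 151°
tan(βl) = tan(151°) = -0.552
Z_in = Z_0·(Z_L + jZ_0·tanβl)/(Z_0 + jZ_L·tanβl)
     = 50·(207 − j27.6)/(50 − j114)

Z_in ≈ 43.4 + j71.6 Ω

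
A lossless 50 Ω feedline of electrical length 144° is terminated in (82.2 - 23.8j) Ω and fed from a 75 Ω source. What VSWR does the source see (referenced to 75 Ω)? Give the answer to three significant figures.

tan(βl) = -0.727
Z_in = Z_0·(Z_L + jZ_0·tanβl)/(Z_0 + jZ_L·tanβl) = 67.7 + j31.7 Ω
Γ_s = (Z_in − Z_s)/(Z_in + Z_s) = (-7.28 + j31.7)/(143 + j31.7), |Γ_s| = 0.223
VSWR = (1 + |Γ_s|)/(1 − |Γ_s|)

VSWR ≈ 1.57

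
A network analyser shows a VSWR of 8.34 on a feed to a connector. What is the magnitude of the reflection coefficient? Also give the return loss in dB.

|Γ| = (S − 1)/(S + 1) = (8.34 − 1)/(8.34 + 1) = 7.34/9.34
RL = −20·log₁₀|Γ| = −20·log₁₀(0.786)

|Γ| ≈ 0.786; return loss ≈ 2.09 dB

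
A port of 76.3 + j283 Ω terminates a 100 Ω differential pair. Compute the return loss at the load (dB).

Γ = (-23.7 + j283)/(176.3 + j283), |Γ| = 0.852
RL = −20·log₁₀|Γ| = −20·log₁₀(0.852)

RL ≈ 1.39 dB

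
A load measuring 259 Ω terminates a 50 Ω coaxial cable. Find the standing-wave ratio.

VSWR ≈ 5.18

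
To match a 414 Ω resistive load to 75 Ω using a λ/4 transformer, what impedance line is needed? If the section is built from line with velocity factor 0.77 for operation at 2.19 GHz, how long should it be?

Z_qwt = √(Z_0·R_L) = √(75 × 414) = √31050
λ = 0.77·c/f = 0.105 m, so l = λ/4 = 0.0264 m

Z_qwt ≈ 176 Ω; length ≈ 2.64 cm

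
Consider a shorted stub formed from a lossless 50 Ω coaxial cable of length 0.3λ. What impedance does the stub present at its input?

Z_in ≈ −j154 Ω

βl = 2π × 0.3 = 108°
tan(βl) = -3.08
For a shorted stub, Z_in = jZ_0·tan(βl)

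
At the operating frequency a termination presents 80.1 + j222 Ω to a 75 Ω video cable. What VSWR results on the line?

VSWR ≈ 10.1

Γ = (Z_L − Z_0)/(Z_L + Z_0) = (5.1 + j222)/(155.1 + j222)
|Γ| = 222/271 = 0.82
VSWR = (1 + |Γ|)/(1 − |Γ|) = 1.82/0.18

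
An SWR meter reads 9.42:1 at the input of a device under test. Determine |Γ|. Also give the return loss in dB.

|Γ| ≈ 0.808; return loss ≈ 1.85 dB

|Γ| = (S − 1)/(S + 1) = (9.42 − 1)/(9.42 + 1) = 8.42/10.4
RL = −20·log₁₀|Γ| = −20·log₁₀(0.808)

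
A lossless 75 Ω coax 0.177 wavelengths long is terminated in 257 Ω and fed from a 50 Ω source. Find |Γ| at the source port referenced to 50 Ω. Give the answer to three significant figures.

|Γ| ≈ 0.486

βl = 2π × 0.177 = 63.7°
tan(βl) = 2.03
Z_in = Z_0·(Z_L + jZ_0·tanβl)/(Z_0 + jZ_L·tanβl) = 26.7 − j33.2 Ω
Γ_s = (Z_in − Z_s)/(Z_in + Z_s) = (-23.3 − j33.2)/(76.7 − j33.2), |Γ_s| = 0.486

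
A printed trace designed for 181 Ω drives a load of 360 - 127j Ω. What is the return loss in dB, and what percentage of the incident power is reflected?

RL ≈ 8.07 dB; 15.6% of incident power reflected

Γ = (179 − j127)/(541 − j127), |Γ| = 0.395
RL = −20·log₁₀(0.395) = 8.07 dB
P_refl/P_inc = |Γ|² = 0.156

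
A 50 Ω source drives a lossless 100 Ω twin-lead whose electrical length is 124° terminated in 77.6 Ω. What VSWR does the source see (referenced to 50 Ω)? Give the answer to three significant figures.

VSWR ≈ 2.29

tan(βl) = -1.48
Z_in = Z_0·(Z_L + jZ_0·tanβl)/(Z_0 + jZ_L·tanβl) = 107 − j25.4 Ω
Γ_s = (Z_in − Z_s)/(Z_in + Z_s) = (56.8 − j25.4)/(157 − j25.4), |Γ_s| = 0.392
VSWR = (1 + |Γ_s|)/(1 − |Γ_s|)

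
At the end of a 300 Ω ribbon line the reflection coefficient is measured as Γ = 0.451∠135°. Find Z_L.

Z_L = Z_0·(1 + Γ)/(1 − Γ) = 300·(0.681 + j0.319)/(1.32 − j0.319)

Z_L ≈ 130 + j104 Ω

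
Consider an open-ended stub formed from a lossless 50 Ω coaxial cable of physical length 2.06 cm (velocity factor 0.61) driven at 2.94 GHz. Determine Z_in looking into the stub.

Z_in ≈ +j27.9 Ω

λ = v/f = 0.61·c / 2.94 GHz = 0.0622 m
βl = 2π·l/λ = 2π × 0.331 = 119°
tan(βl) = -1.79
For an open-ended stub, Z_in = −jZ_0·cot(βl) = −jZ_0/tan(βl)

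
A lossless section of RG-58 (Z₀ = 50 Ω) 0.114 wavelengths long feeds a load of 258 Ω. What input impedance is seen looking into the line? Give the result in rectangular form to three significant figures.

Z_in ≈ 21.4 − j52.7 Ω

βl = 2π × 0.114 = 41°
tan(βl) = tan(41°) = 0.871
Z_in = Z_0·(Z_L + jZ_0·tanβl)/(Z_0 + jZ_L·tanβl)
     = 50·(258 + j43.5)/(50 + j225)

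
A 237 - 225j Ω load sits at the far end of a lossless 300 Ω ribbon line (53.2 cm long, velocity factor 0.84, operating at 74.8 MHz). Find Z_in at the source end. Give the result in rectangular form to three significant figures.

λ = v/f = 0.84·c / 74.8 MHz = 3.37 m
βl = 2π·l/λ = 2π × 0.158 = 56.8°
tan(βl) = tan(56.8°) = 1.53
Z_in = Z_0·(Z_L + jZ_0·tanβl)/(Z_0 + jZ_L·tanβl)
     = 300·(237 + j234)/(644 + j363)

Z_in ≈ 130 + j35.6 Ω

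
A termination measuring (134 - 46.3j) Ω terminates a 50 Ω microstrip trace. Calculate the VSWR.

VSWR ≈ 3.04

Γ = (Z_L − Z_0)/(Z_L + Z_0) = (84 − j46.3)/(184 − j46.3)
|Γ| = 95.9/190 = 0.506
VSWR = (1 + |Γ|)/(1 − |Γ|) = 1.51/0.494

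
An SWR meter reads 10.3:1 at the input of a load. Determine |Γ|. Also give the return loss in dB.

|Γ| = (S − 1)/(S + 1) = (10.3 − 1)/(10.3 + 1) = 9.3/11.3
RL = −20·log₁₀|Γ| = −20·log₁₀(0.823)

|Γ| ≈ 0.823; return loss ≈ 1.69 dB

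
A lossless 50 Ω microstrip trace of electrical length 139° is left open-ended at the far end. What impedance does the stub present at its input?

Z_in ≈ +j57.5 Ω

tan(βl) = -0.869
For an open-ended stub, Z_in = −jZ_0·cot(βl) = −jZ_0/tan(βl)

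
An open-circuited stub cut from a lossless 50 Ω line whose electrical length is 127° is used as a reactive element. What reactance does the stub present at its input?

tan(βl) = -1.33
For an open-circuited stub, Z_in = −jZ_0·cot(βl) = −jZ_0/tan(βl)

X_in ≈ 37.7 Ω (inductive)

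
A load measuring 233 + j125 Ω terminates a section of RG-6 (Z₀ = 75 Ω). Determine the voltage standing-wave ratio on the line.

Γ = (Z_L − Z_0)/(Z_L + Z_0) = (158 + j125)/(308 + j125)
|Γ| = 201/332 = 0.606
VSWR = (1 + |Γ|)/(1 − |Γ|) = 1.61/0.394

VSWR ≈ 4.08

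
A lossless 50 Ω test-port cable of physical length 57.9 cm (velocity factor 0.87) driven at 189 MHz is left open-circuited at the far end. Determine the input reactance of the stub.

X_in ≈ 90 Ω (inductive)

λ = v/f = 0.87·c / 189 MHz = 1.38 m
βl = 2π·l/λ = 2π × 0.419 = 151°
tan(βl) = -0.556
For an open-circuited stub, Z_in = −jZ_0·cot(βl) = −jZ_0/tan(βl)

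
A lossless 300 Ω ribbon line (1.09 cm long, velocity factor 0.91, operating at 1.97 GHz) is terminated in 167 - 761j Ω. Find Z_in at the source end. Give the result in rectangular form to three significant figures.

λ = v/f = 0.91·c / 1.97 GHz = 0.139 m
βl = 2π·l/λ = 2π × 0.0787 = 28.3°
tan(βl) = tan(28.3°) = 0.539
Z_in = Z_0·(Z_L + jZ_0·tanβl)/(Z_0 + jZ_L·tanβl)
     = 300·(167 − j599)/(710 + j90)

Z_in ≈ 37.9 − j258 Ω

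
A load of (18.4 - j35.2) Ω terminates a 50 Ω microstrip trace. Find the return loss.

RL ≈ 4.22 dB

Γ = (-31.6 − j35.2)/(68.4 − j35.2), |Γ| = 0.615
RL = −20·log₁₀|Γ| = −20·log₁₀(0.615)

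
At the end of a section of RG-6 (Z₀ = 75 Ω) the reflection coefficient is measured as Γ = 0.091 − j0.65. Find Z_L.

Z_L ≈ 34.2 − j78.1 Ω

Z_L = Z_0·(1 + Γ)/(1 − Γ) = 75·(1.09 − j0.65)/(0.909 + j0.65)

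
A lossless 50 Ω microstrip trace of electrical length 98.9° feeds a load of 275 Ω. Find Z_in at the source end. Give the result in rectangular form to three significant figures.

tan(βl) = tan(98.9°) = -6.39
Z_in = Z_0·(Z_L + jZ_0·tanβl)/(Z_0 + jZ_L·tanβl)
     = 50·(275 − j319)/(50 − j1760)

Z_in ≈ 9.31 + j7.56 Ω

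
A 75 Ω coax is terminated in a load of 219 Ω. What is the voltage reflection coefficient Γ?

Γ = 0.49

Γ = (Z_L − Z_0)/(Z_L + Z_0) = (219 − 75)/(219 + 75) = 144/294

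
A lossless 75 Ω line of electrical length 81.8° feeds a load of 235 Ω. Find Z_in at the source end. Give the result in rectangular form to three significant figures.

Z_in ≈ 24.4 − j9.69 Ω

tan(βl) = tan(81.8°) = 6.94
Z_in = Z_0·(Z_L + jZ_0·tanβl)/(Z_0 + jZ_L·tanβl)
     = 75·(235 + j520)/(75 + j1630)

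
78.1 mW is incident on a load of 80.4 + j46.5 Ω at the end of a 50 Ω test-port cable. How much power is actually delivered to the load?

P_delivered ≈ 65.5 mW

|Γ| = |(30.4 + j46.5)/(130.4 + j46.5)| = 0.401
|Γ|² = 0.161
P_refl = |Γ|²·P_inc = 12.6 mW, P_del = (1 − |Γ|²)·P_inc = 65.5 mW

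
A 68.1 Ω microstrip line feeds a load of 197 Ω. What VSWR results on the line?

VSWR ≈ 2.89

Γ = (197 − 68.1)/(197 + 68.1) = 0.486
VSWR = (1 + 0.486)/(1 − 0.486)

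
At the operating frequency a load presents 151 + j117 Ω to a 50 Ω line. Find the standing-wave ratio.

Γ = (Z_L − Z_0)/(Z_L + Z_0) = (101 + j117)/(201 + j117)
|Γ| = 155/233 = 0.665
VSWR = (1 + |Γ|)/(1 − |Γ|) = 1.66/0.335

VSWR ≈ 4.96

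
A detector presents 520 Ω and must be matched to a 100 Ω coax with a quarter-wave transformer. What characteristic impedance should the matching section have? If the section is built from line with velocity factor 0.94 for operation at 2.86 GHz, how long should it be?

Z_qwt = √(Z_0·R_L) = √(100 × 520) = √52000
λ = 0.94·c/f = 0.0986 m, so l = λ/4 = 0.0247 m

Z_qwt ≈ 228 Ω; length ≈ 2.47 cm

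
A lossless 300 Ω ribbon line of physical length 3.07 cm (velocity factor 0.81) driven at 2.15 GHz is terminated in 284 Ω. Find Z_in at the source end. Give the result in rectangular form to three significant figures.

λ = v/f = 0.81·c / 2.15 GHz = 0.113 m
βl = 2π·l/λ = 2π × 0.272 = 97.8°
tan(βl) = tan(97.8°) = -7.31
Z_in = Z_0·(Z_L + jZ_0·tanβl)/(Z_0 + jZ_L·tanβl)
     = 300·(284 − j2190)/(300 − j2080)

Z_in ≈ 316 − j4.65 Ω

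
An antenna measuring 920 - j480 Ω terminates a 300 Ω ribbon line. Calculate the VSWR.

Γ = (Z_L − Z_0)/(Z_L + Z_0) = (620 − j480)/(1220 − j480)
|Γ| = 784/1310 = 0.598
VSWR = (1 + |Γ|)/(1 − |Γ|) = 1.6/0.402

VSWR ≈ 3.98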